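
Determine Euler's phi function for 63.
36

63 = 3^2 × 7
φ(n) = n × ∏(1 - 1/p) for each prime p dividing n
φ(63) = 63 × (1 - 1/3) × (1 - 1/7) = 36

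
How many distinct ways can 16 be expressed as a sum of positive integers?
231

p(n) counts ways to write n as a sum of positive integers (order ignored).
Euler's pentagonal recurrence: p(k) = p(k-1) + p(k-2) - p(k-5) - p(k-7) + p(k-12) + p(k-15) - ... (offsets j(3j∓1)/2, signs ++--, p(0)=1, p(<0)=0).
DP table for k = 0..15: p(0)=1, p(1)=1, p(2)=2, p(3)=3, p(4)=5, p(5)=7, p(6)=11, p(7)=15, p(8)=22, p(9)=30, p(10)=42, p(11)=56, p(12)=77, p(13)=101, p(14)=135, p(15)=176.
Final step: p(16) = p(15) + p(14) - p(11) - p(9) + p(4) + p(1)
= 176 + 135 - 56 - 30 + 5 + 1
= 231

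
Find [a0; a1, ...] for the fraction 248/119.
[2; 11, 1, 9]

Euclidean algorithm steps:
248 = 2 × 119 + 10
119 = 11 × 10 + 9
10 = 1 × 9 + 1
9 = 9 × 1 + 0
Continued fraction: [2; 11, 1, 9]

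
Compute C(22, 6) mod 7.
0

Using Lucas' theorem:
Write n=22 and k=6 in base 7:
n in base 7: [3, 1]
k in base 7: [0, 6]
C(22,6) mod 7 = ∏ C(n_i, k_i) mod 7
Digit binomials (mod 7): C(3,0) = 1; C(1,6) = 0 (k_i > n_i)
Product: 1 × 0 = 0 ≡ 0 (mod 7)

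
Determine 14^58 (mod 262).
38

Repeated squaring. Binary of 58 = 111010.
14^1 ≡ 14 (mod 262); 14^2 ≡ 196 (mod 262); 14^4 ≡ 164 (mod 262); 14^8 ≡ 172 (mod 262); 14^16 ≡ 240 (mod 262); 14^32 ≡ 222 (mod 262)
14^58 = 14^2 × 14^8 × 14^16 × 14^32 ≡ 38 (mod 262)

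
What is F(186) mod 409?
130

Matrix identity: Q^n = [[F_(n+1), F_n], [F_n, F_(n-1)]] with Q = [[1,1],[1,0]].
n = 186 = 10111010₂. Square-and-multiply, entries mod 409:
Q^1 = [[1,1],[1,0]]
Q^2 = (Q^1)² = [[2,1],[1,1]]
Q^5 = (Q^2)²·Q = [[8,5],[5,3]]
Q^11 = (Q^5)²·Q = [[144,89],[89,55]]
Q^23 = (Q^11)²·Q = [[151,27],[27,124]]
Q^46 = (Q^23)² = [[217,63],[63,154]]
Q^93 = (Q^46)²·Q = [[402,342],[342,60]]
Q^186 = (Q^93)² = [[39,130],[130,318]]
F_186 mod 409 = Q^186[0][1] = 130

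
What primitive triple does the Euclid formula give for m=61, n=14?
(3525, 1708, 3917)

Euclid's formula: a = m² - n², b = 2mn, c = m² + n²
m = 61, n = 14
a = 61² - 14² = 3721 - 196 = 3525
b = 2 × 61 × 14 = 1708
c = 61² + 14² = 3721 + 196 = 3917
Verification: 3525² + 1708² = 12425625 + 2917264 = 15342889 = 3917² ✓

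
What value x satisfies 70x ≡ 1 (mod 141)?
139

gcd(70, 141) = 1, so the inverse exists.
Extended Euclidean algorithm on (141, 70):
141 = 2 × 70 + 1  ⟹  1 = (1)·141 + (-2)·70
So (-2)·70 ≡ 1 (mod 141), i.e. 70^(-1) ≡ -2 ≡ 139 (mod 141).
Check: 70 × 139 = 9730 ≡ 1 (mod 141)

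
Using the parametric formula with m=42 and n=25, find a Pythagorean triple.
(1139, 2100, 2389)

Euclid's formula: a = m² - n², b = 2mn, c = m² + n²
m = 42, n = 25
a = 42² - 25² = 1764 - 625 = 1139
b = 2 × 42 × 25 = 2100
c = 42² + 25² = 1764 + 625 = 2389
Verification: 1139² + 2100² = 1297321 + 4410000 = 5707321 = 2389² ✓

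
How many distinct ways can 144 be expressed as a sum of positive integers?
22540654445

p(n) counts ways to write n as a sum of positive integers (order ignored).
Euler's pentagonal recurrence: p(k) = p(k-1) + p(k-2) - p(k-5) - p(k-7) + p(k-12) + p(k-15) - ... (offsets j(3j∓1)/2, signs ++--, p(0)=1, p(<0)=0).
DP table for k = 0..143: p(0)=1, p(1)=1, p(2)=2, p(3)=3, p(4)=5, p(5)=7, p(6)=11, p(7)=15, p(8)=22, p(9)=30, p(10)=42, p(11)=56, p(12)=77, p(13)=101, p(14)=135, p(15)=176, p(16)=231, p(17)=297, p(18)=385, p(19)=490, p(20)=627, p(21)=792, p(22)=1002, p(23)=1255, p(24)=1575, p(25)=1958, p(26)=2436, p(27)=3010, p(28)=3718, p(29)=4565, p(30)=5604, p(31)=6842, p(32)=8349, p(33)=10143, p(34)=12310, p(35)=14883, p(36)=17977, p(37)=21637, p(38)=26015, p(39)=31185, p(40)=37338, p(41)=44583, p(42)=53174, p(43)=63261, p(44)=75175, p(45)=89134, p(46)=105558, p(47)=124754, p(48)=147273, p(49)=173525, p(50)=204226, p(51)=239943, p(52)=281589, p(53)=329931, p(54)=386155, p(55)=451276, p(56)=526823, p(57)=614154, p(58)=715220, p(59)=831820, p(60)=966467, p(61)=1121505, p(62)=1300156, p(63)=1505499, p(64)=1741630, p(65)=2012558, p(66)=2323520, p(67)=2679689, p(68)=3087735, p(69)=3554345, p(70)=4087968, p(71)=4697205, p(72)=5392783, p(73)=6185689, p(74)=7089500, p(75)=8118264, p(76)=9289091, p(77)=10619863, p(78)=12132164, p(79)=13848650, p(80)=15796476, p(81)=18004327, p(82)=20506255, p(83)=23338469, p(84)=26543660, p(85)=30167357, p(86)=34262962, p(87)=38887673, p(88)=44108109, p(89)=49995925, p(90)=56634173, p(91)=64112359, p(92)=72533807, p(93)=82010177, p(94)=92669720, p(95)=104651419, p(96)=118114304, p(97)=133230930, p(98)=150198136, p(99)=169229875, p(100)=190569292, p(101)=214481126, p(102)=241265379, p(103)=271248950, p(104)=304801365, p(105)=342325709, p(106)=384276336, p(107)=431149389, p(108)=483502844, p(109)=541946240, p(110)=607163746, p(111)=679903203, p(112)=761002156, p(113)=851376628, p(114)=952050665, p(115)=1064144451, p(116)=1188908248, p(117)=1327710076, p(118)=1482074143, p(119)=1653668665, p(120)=1844349560, p(121)=2056148051, p(122)=2291320912, p(123)=2552338241, p(124)=2841940500, p(125)=3163127352, p(126)=3519222692, p(127)=3913864295, p(128)=4351078600, p(129)=4835271870, p(130)=5371315400, p(131)=5964539504, p(132)=6620830889, p(133)=7346629512, p(134)=8149040695, p(135)=9035836076, p(136)=10015581680, p(137)=11097645016, p(138)=12292341831, p(139)=13610949895, p(140)=15065878135, p(141)=16670689208, p(142)=18440293320, p(143)=20390982757.
Final step: p(144) = p(143) + p(142) - p(139) - p(137) + p(132) + p(129) - p(122) - p(118) + p(109) + p(104) - p(93) - p(87) + p(74) + p(67) - p(52) - p(44) + p(27) + p(18)
= 20390982757 + 18440293320 - 13610949895 - 11097645016 + 6620830889 + 4835271870 - 2291320912 - 1482074143 + 541946240 + 304801365 - 82010177 - 38887673 + 7089500 + 2679689 - 281589 - 75175 + 3010 + 385
= 22540654445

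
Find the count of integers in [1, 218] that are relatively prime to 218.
108

218 = 2 × 109
φ(n) = n × ∏(1 - 1/p) for each prime p dividing n
φ(218) = 218 × (1 - 1/2) × (1 - 1/109) = 108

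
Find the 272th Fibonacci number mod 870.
849

Matrix identity: Q^n = [[F_(n+1), F_n], [F_n, F_(n-1)]] with Q = [[1,1],[1,0]].
n = 272 = 100010000₂. Square-and-multiply, entries mod 870:
Q^1 = [[1,1],[1,0]]
Q^2 = (Q^1)² = [[2,1],[1,1]]
Q^4 = (Q^2)² = [[5,3],[3,2]]
Q^8 = (Q^4)² = [[34,21],[21,13]]
Q^17 = (Q^8)²·Q = [[844,727],[727,117]]
Q^34 = (Q^17)² = [[245,37],[37,208]]
Q^68 = (Q^34)² = [[494,231],[231,263]]
Q^136 = (Q^68)² = [[727,867],[867,730]]
Q^272 = (Q^136)² = [[448,849],[849,469]]
F_272 mod 870 = Q^272[0][1] = 849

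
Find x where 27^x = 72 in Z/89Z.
46

Baby-step giant-step with step n = ⌈√89⌉ = 10.
Baby steps 27^j mod 89 (j:value) for j=0..9: 0:1, 1:27, 2:17, 3:14, 4:22, 5:60, 6:18, 7:41, 8:39, 9:74.
Giant-step multiplier: 27^(-10) ≡ 27^(88-10) = 27^78 ≡ 69 (mod 89).
Giant steps γ_i = 72·69^i mod 89: γ_0=72, γ_1=73, γ_2=53, γ_3=8, γ_4=18 (in table at j=6).
x = i·n + j = 4·10 + 6 = 46.
Check: 27^46 ≡ 72 (mod 89).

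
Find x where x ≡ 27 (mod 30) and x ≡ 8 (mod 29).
327

Using Chinese Remainder Theorem:
M = 30 × 29 = 870
M1 = 29, M2 = 30
y1 = 29^(-1) mod 30 = 29
y2 = 30^(-1) mod 29 = 1
x = (27×29×29 + 8×30×1) mod 870 = 327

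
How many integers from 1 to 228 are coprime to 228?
72

228 = 2^2 × 3 × 19
φ(n) = n × ∏(1 - 1/p) for each prime p dividing n
φ(228) = 228 × (1 - 1/2) × (1 - 1/3) × (1 - 1/19) = 72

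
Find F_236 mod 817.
647

Matrix identity: Q^n = [[F_(n+1), F_n], [F_n, F_(n-1)]] with Q = [[1,1],[1,0]].
n = 236 = 11101100₂. Square-and-multiply, entries mod 817:
Q^1 = [[1,1],[1,0]]
Q^3 = (Q^1)²·Q = [[3,2],[2,1]]
Q^7 = (Q^3)²·Q = [[21,13],[13,8]]
Q^14 = (Q^7)² = [[610,377],[377,233]]
Q^29 = (Q^14)²·Q = [[334,336],[336,815]]
Q^59 = (Q^29)²·Q = [[217,594],[594,440]]
Q^118 = (Q^59)² = [[412,549],[549,680]]
Q^236 = (Q^118)² = [[553,647],[647,723]]
F_236 mod 817 = Q^236[0][1] = 647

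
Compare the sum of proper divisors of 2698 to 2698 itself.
deficient

Proper divisors of 2698: sum = 1 + 2 + 19 + 38 + 71 + 142 + 1349 = 1622
Since 1622 < 2698, 2698 is deficient.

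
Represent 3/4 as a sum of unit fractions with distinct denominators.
1/2 + 1/4

Greedy algorithm:
3/4: ceiling(4/3) = 2, use 1/2
1/4: ceiling(4/1) = 4, use 1/4
Result: 3/4 = 1/2 + 1/4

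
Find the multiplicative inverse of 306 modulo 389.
314

gcd(306, 389) = 1, so the inverse exists.
Extended Euclidean algorithm on (389, 306):
389 = 1 × 306 + 83  ⟹  83 = (1)·389 + (-1)·306
306 = 3 × 83 + 57  ⟹  57 = (-3)·389 + (4)·306
83 = 1 × 57 + 26  ⟹  26 = (4)·389 + (-5)·306
57 = 2 × 26 + 5  ⟹  5 = (-11)·389 + (14)·306
26 = 5 × 5 + 1  ⟹  1 = (59)·389 + (-75)·306
So (-75)·306 ≡ 1 (mod 389), i.e. 306^(-1) ≡ -75 ≡ 314 (mod 389).
Check: 306 × 314 = 96084 ≡ 1 (mod 389)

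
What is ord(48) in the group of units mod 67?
66

67 is prime, so ord(48) divides φ(67) = 66.
Divisors of 66: 1, 2, 3, 6, 11, 22, 33, 66.
Repeated squaring: 48^1 ≡ 48, 48^2 ≡ 26, 48^4 ≡ 6, 48^8 ≡ 36, 48^16 ≡ 23, 48^32 ≡ 60, 48^64 ≡ 49 (mod 67).
Test 48^d mod 67 for each divisor d in increasing order:
48^1 ≡ 48
48^2 ≡ 26
48^3 = 48^2·48^1 ≡ 42
48^6 = 48^4·48^2 ≡ 22
48^11 = 48^8·48^2·48^1 ≡ 38
48^22 = 48^16·48^4·48^2 ≡ 37
48^33 = 48^32·48^1 ≡ 66
48^66 = 48^64·48^2 ≡ 1  ← first divisor giving 1
The order is 66.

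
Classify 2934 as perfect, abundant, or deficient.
abundant

Proper divisors of 2934: sum = 1 + 2 + 3 + 6 + 9 + 18 + 163 + 326 + 489 + 978 + 1467 = 3462
Since 3462 > 2934, 2934 is abundant.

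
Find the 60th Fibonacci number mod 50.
20

Matrix identity: Q^n = [[F_(n+1), F_n], [F_n, F_(n-1)]] with Q = [[1,1],[1,0]].
n = 60 = 111100₂. Square-and-multiply, entries mod 50:
Q^1 = [[1,1],[1,0]]
Q^3 = (Q^1)²·Q = [[3,2],[2,1]]
Q^7 = (Q^3)²·Q = [[21,13],[13,8]]
Q^15 = (Q^7)²·Q = [[37,10],[10,27]]
Q^30 = (Q^15)² = [[19,40],[40,29]]
Q^60 = (Q^30)² = [[11,20],[20,41]]
F_60 mod 50 = Q^60[0][1] = 20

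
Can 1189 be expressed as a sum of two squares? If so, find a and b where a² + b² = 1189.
10² + 33² (a=10, b=33)

Factorization: 1189 = 29 × 41
By Fermat: n is sum of two squares iff every prime p ≡ 3 (mod 4) appears to even power.
All primes ≡ 3 (mod 4) appear to even power.
Search a = 0, 1, 2, … for 1189 - a² a perfect square: first hit at a = 10: 1189 - 100 = 1089 = 33².
1189 = 10² + 33² = 100 + 1089 ✓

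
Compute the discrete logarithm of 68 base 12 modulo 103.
92

Baby-step giant-step with step n = ⌈√103⌉ = 11.
Baby steps 12^j mod 103 (j:value) for j=0..10: 0:1, 1:12, 2:41, 3:80, 4:33, 5:87, 6:14, 7:65, 8:59, 9:90, 10:50.
Giant-step multiplier: 12^(-11) ≡ 12^(102-11) = 12^91 ≡ 40 (mod 103).
Giant steps γ_i = 68·40^i mod 103: γ_0=68, γ_1=42, γ_2=32, γ_3=44, γ_4=9, γ_5=51, γ_6=83, γ_7=24, γ_8=33 (in table at j=4).
x = i·n + j = 8·11 + 4 = 92.
Check: 12^92 ≡ 68 (mod 103).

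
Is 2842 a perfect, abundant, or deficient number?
deficient

Proper divisors of 2842: sum = 1 + 2 + 7 + 14 + 29 + 49 + 58 + 98 + 203 + 406 + 1421 = 2288
Since 2288 < 2842, 2842 is deficient.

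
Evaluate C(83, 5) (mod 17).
11

Using Lucas' theorem:
Write n=83 and k=5 in base 17:
n in base 17: [4, 15]
k in base 17: [0, 5]
C(83,5) mod 17 = ∏ C(n_i, k_i) mod 17
Digit binomials (mod 17): C(4,0) = 1; C(15,5) = 3003 ≡ 11
Product: 1 × 11 = 11 ≡ 11 (mod 17)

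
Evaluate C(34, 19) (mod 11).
0

Using Lucas' theorem:
Write n=34 and k=19 in base 11:
n in base 11: [3, 1]
k in base 11: [1, 8]
C(34,19) mod 11 = ∏ C(n_i, k_i) mod 11
Digit binomials (mod 11): C(3,1) = 3; C(1,8) = 0 (k_i > n_i)
Product: 3 × 0 = 0 ≡ 0 (mod 11)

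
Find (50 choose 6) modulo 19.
12

Using Lucas' theorem:
Write n=50 and k=6 in base 19:
n in base 19: [2, 12]
k in base 19: [0, 6]
C(50,6) mod 19 = ∏ C(n_i, k_i) mod 19
Digit binomials (mod 19): C(2,0) = 1; C(12,6) = 924 ≡ 12
Product: 1 × 12 = 12 ≡ 12 (mod 19)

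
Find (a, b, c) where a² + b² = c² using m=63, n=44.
(2033, 5544, 5905)

Euclid's formula: a = m² - n², b = 2mn, c = m² + n²
m = 63, n = 44
a = 63² - 44² = 3969 - 1936 = 2033
b = 2 × 63 × 44 = 5544
c = 63² + 44² = 3969 + 1936 = 5905
Verification: 2033² + 5544² = 4133089 + 30735936 = 34869025 = 5905² ✓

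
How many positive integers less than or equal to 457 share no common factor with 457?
456

457 = 457
φ(n) = n × ∏(1 - 1/p) for each prime p dividing n
φ(457) = 457 × (1 - 1/457) = 456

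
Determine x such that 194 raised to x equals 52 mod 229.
117

Baby-step giant-step with step n = ⌈√229⌉ = 16.
Baby steps 194^j mod 229 (j:value) for j=0..15: 0:1, 1:194, 2:80, 3:177, 4:217, 5:191, 6:185, 7:166, 8:144, 9:227, 10:70, 11:69, 12:104, 13:24, 14:76, 15:88.
Giant-step multiplier: 194^(-16) ≡ 194^(228-16) = 194^212 ≡ 20 (mod 229).
Giant steps γ_i = 52·20^i mod 229: γ_0=52, γ_1=124, γ_2=190, γ_3=136, γ_4=201, γ_5=127, γ_6=21, γ_7=191 (in table at j=5).
x = i·n + j = 7·16 + 5 = 117.
Check: 194^117 ≡ 52 (mod 229).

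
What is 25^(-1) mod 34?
15

gcd(25, 34) = 1, so the inverse exists.
Extended Euclidean algorithm on (34, 25):
34 = 1 × 25 + 9  ⟹  9 = (1)·34 + (-1)·25
25 = 2 × 9 + 7  ⟹  7 = (-2)·34 + (3)·25
9 = 1 × 7 + 2  ⟹  2 = (3)·34 + (-4)·25
7 = 3 × 2 + 1  ⟹  1 = (-11)·34 + (15)·25
So (15)·25 ≡ 1 (mod 34), i.e. 25^(-1) ≡ 15 (mod 34).
Check: 25 × 15 = 375 ≡ 1 (mod 34)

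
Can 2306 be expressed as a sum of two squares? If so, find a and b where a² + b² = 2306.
25² + 41² (a=25, b=41)

Factorization: 2306 = 2 × 1153
By Fermat: n is sum of two squares iff every prime p ≡ 3 (mod 4) appears to even power.
All primes ≡ 3 (mod 4) appear to even power.
Search a = 0, 1, 2, … for 2306 - a² a perfect square: first hit at a = 25: 2306 - 625 = 1681 = 41².
2306 = 25² + 41² = 625 + 1681 ✓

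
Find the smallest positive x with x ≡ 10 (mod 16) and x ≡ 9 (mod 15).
234

Using Chinese Remainder Theorem:
M = 16 × 15 = 240
M1 = 15, M2 = 16
y1 = 15^(-1) mod 16 = 15
y2 = 16^(-1) mod 15 = 1
x = (10×15×15 + 9×16×1) mod 240 = 234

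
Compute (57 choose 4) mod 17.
15

Using Lucas' theorem:
Write n=57 and k=4 in base 17:
n in base 17: [3, 6]
k in base 17: [0, 4]
C(57,4) mod 17 = ∏ C(n_i, k_i) mod 17
Digit binomials (mod 17): C(3,0) = 1; C(6,4) = 15
Product: 1 × 15 = 15 ≡ 15 (mod 17)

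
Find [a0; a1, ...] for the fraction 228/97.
[2; 2, 1, 5, 1, 4]

Euclidean algorithm steps:
228 = 2 × 97 + 34
97 = 2 × 34 + 29
34 = 1 × 29 + 5
29 = 5 × 5 + 4
5 = 1 × 4 + 1
4 = 4 × 1 + 0
Continued fraction: [2; 2, 1, 5, 1, 4]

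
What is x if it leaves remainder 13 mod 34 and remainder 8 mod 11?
217

Using Chinese Remainder Theorem:
M = 34 × 11 = 374
M1 = 11, M2 = 34
y1 = 11^(-1) mod 34 = 31
y2 = 34^(-1) mod 11 = 1
x = (13×11×31 + 8×34×1) mod 374 = 217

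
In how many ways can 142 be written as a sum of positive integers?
18440293320

p(n) counts ways to write n as a sum of positive integers (order ignored).
Euler's pentagonal recurrence: p(k) = p(k-1) + p(k-2) - p(k-5) - p(k-7) + p(k-12) + p(k-15) - ... (offsets j(3j∓1)/2, signs ++--, p(0)=1, p(<0)=0).
DP table for k = 0..141: p(0)=1, p(1)=1, p(2)=2, p(3)=3, p(4)=5, p(5)=7, p(6)=11, p(7)=15, p(8)=22, p(9)=30, p(10)=42, p(11)=56, p(12)=77, p(13)=101, p(14)=135, p(15)=176, p(16)=231, p(17)=297, p(18)=385, p(19)=490, p(20)=627, p(21)=792, p(22)=1002, p(23)=1255, p(24)=1575, p(25)=1958, p(26)=2436, p(27)=3010, p(28)=3718, p(29)=4565, p(30)=5604, p(31)=6842, p(32)=8349, p(33)=10143, p(34)=12310, p(35)=14883, p(36)=17977, p(37)=21637, p(38)=26015, p(39)=31185, p(40)=37338, p(41)=44583, p(42)=53174, p(43)=63261, p(44)=75175, p(45)=89134, p(46)=105558, p(47)=124754, p(48)=147273, p(49)=173525, p(50)=204226, p(51)=239943, p(52)=281589, p(53)=329931, p(54)=386155, p(55)=451276, p(56)=526823, p(57)=614154, p(58)=715220, p(59)=831820, p(60)=966467, p(61)=1121505, p(62)=1300156, p(63)=1505499, p(64)=1741630, p(65)=2012558, p(66)=2323520, p(67)=2679689, p(68)=3087735, p(69)=3554345, p(70)=4087968, p(71)=4697205, p(72)=5392783, p(73)=6185689, p(74)=7089500, p(75)=8118264, p(76)=9289091, p(77)=10619863, p(78)=12132164, p(79)=13848650, p(80)=15796476, p(81)=18004327, p(82)=20506255, p(83)=23338469, p(84)=26543660, p(85)=30167357, p(86)=34262962, p(87)=38887673, p(88)=44108109, p(89)=49995925, p(90)=56634173, p(91)=64112359, p(92)=72533807, p(93)=82010177, p(94)=92669720, p(95)=104651419, p(96)=118114304, p(97)=133230930, p(98)=150198136, p(99)=169229875, p(100)=190569292, p(101)=214481126, p(102)=241265379, p(103)=271248950, p(104)=304801365, p(105)=342325709, p(106)=384276336, p(107)=431149389, p(108)=483502844, p(109)=541946240, p(110)=607163746, p(111)=679903203, p(112)=761002156, p(113)=851376628, p(114)=952050665, p(115)=1064144451, p(116)=1188908248, p(117)=1327710076, p(118)=1482074143, p(119)=1653668665, p(120)=1844349560, p(121)=2056148051, p(122)=2291320912, p(123)=2552338241, p(124)=2841940500, p(125)=3163127352, p(126)=3519222692, p(127)=3913864295, p(128)=4351078600, p(129)=4835271870, p(130)=5371315400, p(131)=5964539504, p(132)=6620830889, p(133)=7346629512, p(134)=8149040695, p(135)=9035836076, p(136)=10015581680, p(137)=11097645016, p(138)=12292341831, p(139)=13610949895, p(140)=15065878135, p(141)=16670689208.
Final step: p(142) = p(141) + p(140) - p(137) - p(135) + p(130) + p(127) - p(120) - p(116) + p(107) + p(102) - p(91) - p(85) + p(72) + p(65) - p(50) - p(42) + p(25) + p(16)
= 16670689208 + 15065878135 - 11097645016 - 9035836076 + 5371315400 + 3913864295 - 1844349560 - 1188908248 + 431149389 + 241265379 - 64112359 - 30167357 + 5392783 + 2012558 - 204226 - 53174 + 1958 + 231
= 18440293320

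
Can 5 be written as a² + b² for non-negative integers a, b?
1² + 2² (a=1, b=2)

Factorization: 5 = 5
By Fermat: n is sum of two squares iff every prime p ≡ 3 (mod 4) appears to even power.
All primes ≡ 3 (mod 4) appear to even power.
Search a = 0, 1, 2, … for 5 - a² a perfect square: first hit at a = 1: 5 - 1 = 4 = 2².
5 = 1² + 2² = 1 + 4 ✓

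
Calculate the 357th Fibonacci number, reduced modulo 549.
2

Matrix identity: Q^n = [[F_(n+1), F_n], [F_n, F_(n-1)]] with Q = [[1,1],[1,0]].
n = 357 = 101100101₂. Square-and-multiply, entries mod 549:
Q^1 = [[1,1],[1,0]]
Q^2 = (Q^1)² = [[2,1],[1,1]]
Q^5 = (Q^2)²·Q = [[8,5],[5,3]]
Q^11 = (Q^5)²·Q = [[144,89],[89,55]]
Q^22 = (Q^11)² = [[109,143],[143,515]]
Q^44 = (Q^22)² = [[488,294],[294,194]]
Q^89 = (Q^44)²·Q = [[244,121],[121,123]]
Q^178 = (Q^89)² = [[62,487],[487,124]]
Q^357 = (Q^178)²·Q = [[548,2],[2,546]]
F_357 mod 549 = Q^357[0][1] = 2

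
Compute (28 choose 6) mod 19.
8

Using Lucas' theorem:
Write n=28 and k=6 in base 19:
n in base 19: [1, 9]
k in base 19: [0, 6]
C(28,6) mod 19 = ∏ C(n_i, k_i) mod 19
Digit binomials (mod 19): C(1,0) = 1; C(9,6) = 84 ≡ 8
Product: 1 × 8 = 8 ≡ 8 (mod 19)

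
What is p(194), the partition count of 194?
2366022741845

p(n) counts ways to write n as a sum of positive integers (order ignored).
Euler's pentagonal recurrence: p(k) = p(k-1) + p(k-2) - p(k-5) - p(k-7) + p(k-12) + p(k-15) - ... (offsets j(3j∓1)/2, signs ++--, p(0)=1, p(<0)=0).
DP table for k = 0..193: p(0)=1, p(1)=1, p(2)=2, p(3)=3, p(4)=5, p(5)=7, p(6)=11, p(7)=15, p(8)=22, p(9)=30, p(10)=42, p(11)=56, p(12)=77, p(13)=101, p(14)=135, p(15)=176, p(16)=231, p(17)=297, p(18)=385, p(19)=490, p(20)=627, p(21)=792, p(22)=1002, p(23)=1255, p(24)=1575, p(25)=1958, p(26)=2436, p(27)=3010, p(28)=3718, p(29)=4565, p(30)=5604, p(31)=6842, p(32)=8349, p(33)=10143, p(34)=12310, p(35)=14883, p(36)=17977, p(37)=21637, p(38)=26015, p(39)=31185, p(40)=37338, p(41)=44583, p(42)=53174, p(43)=63261, p(44)=75175, p(45)=89134, p(46)=105558, p(47)=124754, p(48)=147273, p(49)=173525, p(50)=204226, p(51)=239943, p(52)=281589, p(53)=329931, p(54)=386155, p(55)=451276, p(56)=526823, p(57)=614154, p(58)=715220, p(59)=831820, p(60)=966467, p(61)=1121505, p(62)=1300156, p(63)=1505499, p(64)=1741630, p(65)=2012558, p(66)=2323520, p(67)=2679689, p(68)=3087735, p(69)=3554345, p(70)=4087968, p(71)=4697205, p(72)=5392783, p(73)=6185689, p(74)=7089500, p(75)=8118264, p(76)=9289091, p(77)=10619863, p(78)=12132164, p(79)=13848650, p(80)=15796476, p(81)=18004327, p(82)=20506255, p(83)=23338469, p(84)=26543660, p(85)=30167357, p(86)=34262962, p(87)=38887673, p(88)=44108109, p(89)=49995925, p(90)=56634173, p(91)=64112359, p(92)=72533807, p(93)=82010177, p(94)=92669720, p(95)=104651419, p(96)=118114304, p(97)=133230930, p(98)=150198136, p(99)=169229875, p(100)=190569292, p(101)=214481126, p(102)=241265379, p(103)=271248950, p(104)=304801365, p(105)=342325709, p(106)=384276336, p(107)=431149389, p(108)=483502844, p(109)=541946240, p(110)=607163746, p(111)=679903203, p(112)=761002156, p(113)=851376628, p(114)=952050665, p(115)=1064144451, p(116)=1188908248, p(117)=1327710076, p(118)=1482074143, p(119)=1653668665, p(120)=1844349560, p(121)=2056148051, p(122)=2291320912, p(123)=2552338241, p(124)=2841940500, p(125)=3163127352, p(126)=3519222692, p(127)=3913864295, p(128)=4351078600, p(129)=4835271870, p(130)=5371315400, p(131)=5964539504, p(132)=6620830889, p(133)=7346629512, p(134)=8149040695, p(135)=9035836076, p(136)=10015581680, p(137)=11097645016, p(138)=12292341831, p(139)=13610949895, p(140)=15065878135, p(141)=16670689208, p(142)=18440293320, p(143)=20390982757, p(144)=22540654445, p(145)=24908858009, p(146)=27517052599, p(147)=30388671978, p(148)=33549419497, p(149)=37027355200, p(150)=40853235313, p(151)=45060624582, p(152)=49686288421, p(153)=54770336324, p(154)=60356673280, p(155)=66493182097, p(156)=73232243759, p(157)=80630964769, p(158)=88751778802, p(159)=97662728555, p(160)=107438159466, p(161)=118159068427, p(162)=129913904637, p(163)=142798995930, p(164)=156919475295, p(165)=172389800255, p(166)=189334822579, p(167)=207890420102, p(168)=228204732751, p(169)=250438925115, p(170)=274768617130, p(171)=301384802048, p(172)=330495499613, p(173)=362326859895, p(174)=397125074750, p(175)=435157697830, p(176)=476715857290, p(177)=522115831195, p(178)=571701605655, p(179)=625846753120, p(180)=684957390936, p(181)=749474411781, p(182)=819876908323, p(183)=896684817527, p(184)=980462880430, p(185)=1071823774337, p(186)=1171432692373, p(187)=1280011042268, p(188)=1398341745571, p(189)=1527273599625, p(190)=1667727404093, p(191)=1820701100652, p(192)=1987276856363, p(193)=2168627105469.
Final step: p(194) = p(193) + p(192) - p(189) - p(187) + p(182) + p(179) - p(172) - p(168) + p(159) + p(154) - p(143) - p(137) + p(124) + p(117) - p(102) - p(94) + p(77) + p(68) - p(49) - p(39) + p(18) + p(7)
= 2168627105469 + 1987276856363 - 1527273599625 - 1280011042268 + 819876908323 + 625846753120 - 330495499613 - 228204732751 + 97662728555 + 60356673280 - 20390982757 - 11097645016 + 2841940500 + 1327710076 - 241265379 - 92669720 + 10619863 + 3087735 - 173525 - 31185 + 385 + 15
= 2366022741845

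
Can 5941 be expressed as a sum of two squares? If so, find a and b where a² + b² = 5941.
30² + 71² (a=30, b=71)

Factorization: 5941 = 13 × 457
By Fermat: n is sum of two squares iff every prime p ≡ 3 (mod 4) appears to even power.
All primes ≡ 3 (mod 4) appear to even power.
Search a = 0, 1, 2, … for 5941 - a² a perfect square: first hit at a = 30: 5941 - 900 = 5041 = 71².
5941 = 30² + 71² = 900 + 5041 ✓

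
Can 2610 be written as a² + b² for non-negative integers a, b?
3² + 51² (a=3, b=51)

Factorization: 2610 = 2 × 3^2 × 5 × 29
By Fermat: n is sum of two squares iff every prime p ≡ 3 (mod 4) appears to even power.
All primes ≡ 3 (mod 4) appear to even power.
Search a = 0, 1, 2, … for 2610 - a² a perfect square: first hit at a = 3: 2610 - 9 = 2601 = 51².
2610 = 3² + 51² = 9 + 2601 ✓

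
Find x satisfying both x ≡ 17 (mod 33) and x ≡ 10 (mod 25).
710

Using Chinese Remainder Theorem:
M = 33 × 25 = 825
M1 = 25, M2 = 33
y1 = 25^(-1) mod 33 = 4
y2 = 33^(-1) mod 25 = 22
x = (17×25×4 + 10×33×22) mod 825 = 710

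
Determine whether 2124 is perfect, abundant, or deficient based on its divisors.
abundant

Proper divisors of 2124: sum = 1 + 2 + 3 + 4 + 6 + 9 + 12 + 18 + ... + 354 + 531 + 708 + 1062 (17 divisors) = 3336
Since 3336 > 2124, 2124 is abundant.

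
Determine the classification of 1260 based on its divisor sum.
abundant

Proper divisors of 1260: sum = 1 + 2 + 3 + 4 + 5 + 6 + 7 + 9 + ... + 252 + 315 + 420 + 630 (35 divisors) = 3108
Since 3108 > 1260, 1260 is abundant.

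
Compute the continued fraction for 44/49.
[0; 1, 8, 1, 4]

Euclidean algorithm steps:
44 = 0 × 49 + 44
49 = 1 × 44 + 5
44 = 8 × 5 + 4
5 = 1 × 4 + 1
4 = 4 × 1 + 0
Continued fraction: [0; 1, 8, 1, 4]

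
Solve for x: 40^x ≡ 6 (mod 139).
78

Baby-step giant-step with step n = ⌈√139⌉ = 12.
Baby steps 40^j mod 139 (j:value) for j=0..11: 0:1, 1:40, 2:71, 3:60, 4:37, 5:90, 6:125, 7:135, 8:118, 9:133, 10:38, 11:130.
Giant-step multiplier: 40^(-12) ≡ 40^(138-12) = 40^126 ≡ 100 (mod 139).
Giant steps γ_i = 6·100^i mod 139: γ_0=6, γ_1=44, γ_2=91, γ_3=65, γ_4=106, γ_5=36, γ_6=125 (in table at j=6).
x = i·n + j = 6·12 + 6 = 78.
Check: 40^78 ≡ 6 (mod 139).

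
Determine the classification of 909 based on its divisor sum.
deficient

Proper divisors of 909: sum = 1 + 3 + 9 + 101 + 303 = 417
Since 417 < 909, 909 is deficient.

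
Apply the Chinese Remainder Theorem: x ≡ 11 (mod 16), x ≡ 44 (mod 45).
539

Using Chinese Remainder Theorem:
M = 16 × 45 = 720
M1 = 45, M2 = 16
y1 = 45^(-1) mod 16 = 5
y2 = 16^(-1) mod 45 = 31
x = (11×45×5 + 44×16×31) mod 720 = 539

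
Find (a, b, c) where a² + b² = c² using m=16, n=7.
(207, 224, 305)

Euclid's formula: a = m² - n², b = 2mn, c = m² + n²
m = 16, n = 7
a = 16² - 7² = 256 - 49 = 207
b = 2 × 16 × 7 = 224
c = 16² + 7² = 256 + 49 = 305
Verification: 207² + 224² = 42849 + 50176 = 93025 = 305² ✓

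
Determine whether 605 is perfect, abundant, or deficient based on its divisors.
deficient

Proper divisors of 605: sum = 1 + 5 + 11 + 55 + 121 = 193
Since 193 < 605, 605 is deficient.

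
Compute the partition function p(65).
2012558

p(n) counts ways to write n as a sum of positive integers (order ignored).
Euler's pentagonal recurrence: p(k) = p(k-1) + p(k-2) - p(k-5) - p(k-7) + p(k-12) + p(k-15) - ... (offsets j(3j∓1)/2, signs ++--, p(0)=1, p(<0)=0).
DP table for k = 0..64: p(0)=1, p(1)=1, p(2)=2, p(3)=3, p(4)=5, p(5)=7, p(6)=11, p(7)=15, p(8)=22, p(9)=30, p(10)=42, p(11)=56, p(12)=77, p(13)=101, p(14)=135, p(15)=176, p(16)=231, p(17)=297, p(18)=385, p(19)=490, p(20)=627, p(21)=792, p(22)=1002, p(23)=1255, p(24)=1575, p(25)=1958, p(26)=2436, p(27)=3010, p(28)=3718, p(29)=4565, p(30)=5604, p(31)=6842, p(32)=8349, p(33)=10143, p(34)=12310, p(35)=14883, p(36)=17977, p(37)=21637, p(38)=26015, p(39)=31185, p(40)=37338, p(41)=44583, p(42)=53174, p(43)=63261, p(44)=75175, p(45)=89134, p(46)=105558, p(47)=124754, p(48)=147273, p(49)=173525, p(50)=204226, p(51)=239943, p(52)=281589, p(53)=329931, p(54)=386155, p(55)=451276, p(56)=526823, p(57)=614154, p(58)=715220, p(59)=831820, p(60)=966467, p(61)=1121505, p(62)=1300156, p(63)=1505499, p(64)=1741630.
Final step: p(65) = p(64) + p(63) - p(60) - p(58) + p(53) + p(50) - p(43) - p(39) + p(30) + p(25) - p(14) - p(8)
= 1741630 + 1505499 - 966467 - 715220 + 329931 + 204226 - 63261 - 31185 + 5604 + 1958 - 135 - 22
= 2012558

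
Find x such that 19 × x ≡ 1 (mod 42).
31

gcd(19, 42) = 1, so the inverse exists.
Extended Euclidean algorithm on (42, 19):
42 = 2 × 19 + 4  ⟹  4 = (1)·42 + (-2)·19
19 = 4 × 4 + 3  ⟹  3 = (-4)·42 + (9)·19
4 = 1 × 3 + 1  ⟹  1 = (5)·42 + (-11)·19
So (-11)·19 ≡ 1 (mod 42), i.e. 19^(-1) ≡ -11 ≡ 31 (mod 42).
Check: 19 × 31 = 589 ≡ 1 (mod 42)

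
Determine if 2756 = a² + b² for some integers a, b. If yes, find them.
16² + 50² (a=16, b=50)

Factorization: 2756 = 2^2 × 13 × 53
By Fermat: n is sum of two squares iff every prime p ≡ 3 (mod 4) appears to even power.
All primes ≡ 3 (mod 4) appear to even power.
Search a = 0, 1, 2, … for 2756 - a² a perfect square: first hit at a = 16: 2756 - 256 = 2500 = 50².
2756 = 16² + 50² = 256 + 2500 ✓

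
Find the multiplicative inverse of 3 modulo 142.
95

gcd(3, 142) = 1, so the inverse exists.
Extended Euclidean algorithm on (142, 3):
142 = 47 × 3 + 1  ⟹  1 = (1)·142 + (-47)·3
So (-47)·3 ≡ 1 (mod 142), i.e. 3^(-1) ≡ -47 ≡ 95 (mod 142).
Check: 3 × 95 = 285 ≡ 1 (mod 142)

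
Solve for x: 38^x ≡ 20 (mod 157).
67

Baby-step giant-step with step n = ⌈√157⌉ = 13.
Baby steps 38^j mod 157 (j:value) for j=0..12: 0:1, 1:38, 2:31, 3:79, 4:19, 5:94, 6:118, 7:88, 8:47, 9:59, 10:44, 11:102, 12:108.
Giant-step multiplier: 38^(-13) ≡ 38^(156-13) = 38^143 ≡ 50 (mod 157).
Giant steps γ_i = 20·50^i mod 157: γ_0=20, γ_1=58, γ_2=74, γ_3=89, γ_4=54, γ_5=31 (in table at j=2).
x = i·n + j = 5·13 + 2 = 67.
Check: 38^67 ≡ 20 (mod 157).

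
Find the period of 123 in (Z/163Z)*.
18

163 is prime, so ord(123) divides φ(163) = 162.
Divisors of 162: 1, 2, 3, 6, 9, 18, 27, 54, 81, 162.
Repeated squaring: 123^1 ≡ 123, 123^2 ≡ 133, 123^4 ≡ 85, 123^8 ≡ 53, 123^16 ≡ 38, 123^32 ≡ 140, 123^64 ≡ 40, 123^128 ≡ 133 (mod 163).
Test 123^d mod 163 for each divisor d in increasing order:
123^1 ≡ 123
123^2 ≡ 133
123^3 = 123^2·123^1 ≡ 59
123^6 = 123^4·123^2 ≡ 58
123^9 = 123^8·123^1 ≡ 162
123^18 = 123^16·123^2 ≡ 1  ← first divisor giving 1
The order is 18.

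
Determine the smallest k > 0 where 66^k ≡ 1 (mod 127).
42

127 is prime, so ord(66) divides φ(127) = 126.
Divisors of 126: 1, 2, 3, 6, 7, 9, 14, 18, 21, 42, 63, 126.
Repeated squaring: 66^1 ≡ 66, 66^2 ≡ 38, 66^4 ≡ 47, 66^8 ≡ 50, 66^16 ≡ 87, 66^32 ≡ 76, 66^64 ≡ 61 (mod 127).
Test 66^d mod 127 for each divisor d in increasing order:
66^1 ≡ 66
66^2 ≡ 38
66^3 = 66^2·66^1 ≡ 95
66^6 = 66^4·66^2 ≡ 8
66^7 = 66^4·66^2·66^1 ≡ 20
66^9 = 66^8·66^1 ≡ 125
66^14 = 66^8·66^4·66^2 ≡ 19
66^18 = 66^16·66^2 ≡ 4
66^21 = 66^16·66^4·66^1 ≡ 126
66^42 = 66^32·66^8·66^2 ≡ 1  ← first divisor giving 1
The order is 42.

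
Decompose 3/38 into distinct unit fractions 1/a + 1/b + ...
1/13 + 1/494

Greedy algorithm:
3/38: ceiling(38/3) = 13, use 1/13
1/494: ceiling(494/1) = 494, use 1/494
Result: 3/38 = 1/13 + 1/494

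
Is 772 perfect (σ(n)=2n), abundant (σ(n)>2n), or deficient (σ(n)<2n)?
deficient

Proper divisors of 772: sum = 1 + 2 + 4 + 193 + 386 = 586
Since 586 < 772, 772 is deficient.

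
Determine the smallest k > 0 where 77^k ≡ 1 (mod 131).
65

131 is prime, so ord(77) divides φ(131) = 130.
Divisors of 130: 1, 2, 5, 10, 13, 26, 65, 130.
Repeated squaring: 77^1 ≡ 77, 77^2 ≡ 34, 77^4 ≡ 108, 77^8 ≡ 5, 77^16 ≡ 25, 77^32 ≡ 101, 77^64 ≡ 114, 77^128 ≡ 27 (mod 131).
Test 77^d mod 131 for each divisor d in increasing order:
77^1 ≡ 77
77^2 ≡ 34
77^5 = 77^4·77^1 ≡ 63
77^10 = 77^8·77^2 ≡ 39
77^13 = 77^8·77^4·77^1 ≡ 53
77^26 = 77^16·77^8·77^2 ≡ 58
77^65 = 77^64·77^1 ≡ 1  ← first divisor giving 1
The order is 65.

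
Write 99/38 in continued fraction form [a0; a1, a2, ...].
[2; 1, 1, 1, 1, 7]

Euclidean algorithm steps:
99 = 2 × 38 + 23
38 = 1 × 23 + 15
23 = 1 × 15 + 8
15 = 1 × 8 + 7
8 = 1 × 7 + 1
7 = 7 × 1 + 0
Continued fraction: [2; 1, 1, 1, 1, 7]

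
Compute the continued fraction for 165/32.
[5; 6, 2, 2]

Euclidean algorithm steps:
165 = 5 × 32 + 5
32 = 6 × 5 + 2
5 = 2 × 2 + 1
2 = 2 × 1 + 0
Continued fraction: [5; 6, 2, 2]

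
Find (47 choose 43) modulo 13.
5

Using Lucas' theorem:
Write n=47 and k=43 in base 13:
n in base 13: [3, 8]
k in base 13: [3, 4]
C(47,43) mod 13 = ∏ C(n_i, k_i) mod 13
Digit binomials (mod 13): C(3,3) = 1; C(8,4) = 70 ≡ 5
Product: 1 × 5 = 5 ≡ 5 (mod 13)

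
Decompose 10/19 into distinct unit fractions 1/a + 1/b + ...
1/2 + 1/38

Greedy algorithm:
10/19: ceiling(19/10) = 2, use 1/2
1/38: ceiling(38/1) = 38, use 1/38
Result: 10/19 = 1/2 + 1/38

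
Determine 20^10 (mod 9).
7

Repeated squaring. Binary of 10 = 1010.
20^1 ≡ 2 (mod 9); 20^2 ≡ 4 (mod 9); 20^4 ≡ 7 (mod 9); 20^8 ≡ 4 (mod 9)
20^10 = 20^2 × 20^8 ≡ 7 (mod 9)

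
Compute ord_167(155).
166

167 is prime, so ord(155) divides φ(167) = 166.
Divisors of 166: 1, 2, 83, 166.
Repeated squaring: 155^1 ≡ 155, 155^2 ≡ 144, 155^4 ≡ 28, 155^8 ≡ 116, 155^16 ≡ 96, 155^32 ≡ 31, 155^64 ≡ 126, 155^128 ≡ 11 (mod 167).
Test 155^d mod 167 for each divisor d in increasing order:
155^1 ≡ 155
155^2 ≡ 144
155^83 = 155^64·155^16·155^2·155^1 ≡ 166
155^166 = 155^128·155^32·155^4·155^2 ≡ 1  ← first divisor giving 1
The order is 166.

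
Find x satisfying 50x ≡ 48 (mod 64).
x ≡ 24 (mod 32)

gcd(50, 64) = 2, which divides 48, so solutions exist.
Divide through by 2: 25x ≡ 24 (mod 32).
Find 25^(-1) mod 32 by the extended Euclidean algorithm:
32 = 1 × 25 + 7  ⟹  7 = (1)·32 + (-1)·25
25 = 3 × 7 + 4  ⟹  4 = (-3)·32 + (4)·25
7 = 1 × 4 + 3  ⟹  3 = (4)·32 + (-5)·25
4 = 1 × 3 + 1  ⟹  1 = (-7)·32 + (9)·25
So (9)·25 ≡ 1 (mod 32), i.e. 25^(-1) ≡ 9 (mod 32).
x ≡ 9 × 24 = 216 ≡ 24 (mod 32).
Check: 50 × 24 = 1200 ≡ 48 (mod 64).
x ≡ 24 (mod 32), giving 2 solutions mod 64.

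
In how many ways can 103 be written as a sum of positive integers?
271248950

p(n) counts ways to write n as a sum of positive integers (order ignored).
Euler's pentagonal recurrence: p(k) = p(k-1) + p(k-2) - p(k-5) - p(k-7) + p(k-12) + p(k-15) - ... (offsets j(3j∓1)/2, signs ++--, p(0)=1, p(<0)=0).
DP table for k = 0..102: p(0)=1, p(1)=1, p(2)=2, p(3)=3, p(4)=5, p(5)=7, p(6)=11, p(7)=15, p(8)=22, p(9)=30, p(10)=42, p(11)=56, p(12)=77, p(13)=101, p(14)=135, p(15)=176, p(16)=231, p(17)=297, p(18)=385, p(19)=490, p(20)=627, p(21)=792, p(22)=1002, p(23)=1255, p(24)=1575, p(25)=1958, p(26)=2436, p(27)=3010, p(28)=3718, p(29)=4565, p(30)=5604, p(31)=6842, p(32)=8349, p(33)=10143, p(34)=12310, p(35)=14883, p(36)=17977, p(37)=21637, p(38)=26015, p(39)=31185, p(40)=37338, p(41)=44583, p(42)=53174, p(43)=63261, p(44)=75175, p(45)=89134, p(46)=105558, p(47)=124754, p(48)=147273, p(49)=173525, p(50)=204226, p(51)=239943, p(52)=281589, p(53)=329931, p(54)=386155, p(55)=451276, p(56)=526823, p(57)=614154, p(58)=715220, p(59)=831820, p(60)=966467, p(61)=1121505, p(62)=1300156, p(63)=1505499, p(64)=1741630, p(65)=2012558, p(66)=2323520, p(67)=2679689, p(68)=3087735, p(69)=3554345, p(70)=4087968, p(71)=4697205, p(72)=5392783, p(73)=6185689, p(74)=7089500, p(75)=8118264, p(76)=9289091, p(77)=10619863, p(78)=12132164, p(79)=13848650, p(80)=15796476, p(81)=18004327, p(82)=20506255, p(83)=23338469, p(84)=26543660, p(85)=30167357, p(86)=34262962, p(87)=38887673, p(88)=44108109, p(89)=49995925, p(90)=56634173, p(91)=64112359, p(92)=72533807, p(93)=82010177, p(94)=92669720, p(95)=104651419, p(96)=118114304, p(97)=133230930, p(98)=150198136, p(99)=169229875, p(100)=190569292, p(101)=214481126, p(102)=241265379.
Final step: p(103) = p(102) + p(101) - p(98) - p(96) + p(91) + p(88) - p(81) - p(77) + p(68) + p(63) - p(52) - p(46) + p(33) + p(26) - p(11) - p(3)
= 241265379 + 214481126 - 150198136 - 118114304 + 64112359 + 44108109 - 18004327 - 10619863 + 3087735 + 1505499 - 281589 - 105558 + 10143 + 2436 - 56 - 3
= 271248950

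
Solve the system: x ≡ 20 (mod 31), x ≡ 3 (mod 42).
423

Using Chinese Remainder Theorem:
M = 31 × 42 = 1302
M1 = 42, M2 = 31
y1 = 42^(-1) mod 31 = 17
y2 = 31^(-1) mod 42 = 19
x = (20×42×17 + 3×31×19) mod 1302 = 423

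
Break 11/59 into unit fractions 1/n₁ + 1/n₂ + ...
1/6 + 1/51 + 1/6018

Greedy algorithm:
11/59: ceiling(59/11) = 6, use 1/6
7/354: ceiling(354/7) = 51, use 1/51
1/6018: ceiling(6018/1) = 6018, use 1/6018
Result: 11/59 = 1/6 + 1/51 + 1/6018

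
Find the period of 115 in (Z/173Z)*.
172

173 is prime, so ord(115) divides φ(173) = 172.
Divisors of 172: 1, 2, 4, 43, 86, 172.
Repeated squaring: 115^1 ≡ 115, 115^2 ≡ 77, 115^4 ≡ 47, 115^8 ≡ 133, 115^16 ≡ 43, 115^32 ≡ 119, 115^64 ≡ 148, 115^128 ≡ 106 (mod 173).
Test 115^d mod 173 for each divisor d in increasing order:
115^1 ≡ 115
115^2 ≡ 77
115^4 ≡ 47
115^43 = 115^32·115^8·115^2·115^1 ≡ 93
115^86 = 115^64·115^16·115^4·115^2 ≡ 172
115^172 = 115^128·115^32·115^8·115^4 ≡ 1  ← first divisor giving 1
The order is 172.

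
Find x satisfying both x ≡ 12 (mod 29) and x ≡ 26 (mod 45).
476

Using Chinese Remainder Theorem:
M = 29 × 45 = 1305
M1 = 45, M2 = 29
y1 = 45^(-1) mod 29 = 20
y2 = 29^(-1) mod 45 = 14
x = (12×45×20 + 26×29×14) mod 1305 = 476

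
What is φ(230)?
88

230 = 2 × 5 × 23
φ(n) = n × ∏(1 - 1/p) for each prime p dividing n
φ(230) = 230 × (1 - 1/2) × (1 - 1/5) × (1 - 1/23) = 88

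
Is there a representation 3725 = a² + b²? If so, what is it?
2² + 61² (a=2, b=61)

Factorization: 3725 = 5^2 × 149
By Fermat: n is sum of two squares iff every prime p ≡ 3 (mod 4) appears to even power.
All primes ≡ 3 (mod 4) appear to even power.
Search a = 0, 1, 2, … for 3725 - a² a perfect square: first hit at a = 2: 3725 - 4 = 3721 = 61².
3725 = 2² + 61² = 4 + 3721 ✓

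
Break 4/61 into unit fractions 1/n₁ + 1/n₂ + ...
1/16 + 1/326 + 1/159088

Greedy algorithm:
4/61: ceiling(61/4) = 16, use 1/16
3/976: ceiling(976/3) = 326, use 1/326
1/159088: ceiling(159088/1) = 159088, use 1/159088
Result: 4/61 = 1/16 + 1/326 + 1/159088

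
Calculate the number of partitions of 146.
27517052599

p(n) counts ways to write n as a sum of positive integers (order ignored).
Euler's pentagonal recurrence: p(k) = p(k-1) + p(k-2) - p(k-5) - p(k-7) + p(k-12) + p(k-15) - ... (offsets j(3j∓1)/2, signs ++--, p(0)=1, p(<0)=0).
DP table for k = 0..145: p(0)=1, p(1)=1, p(2)=2, p(3)=3, p(4)=5, p(5)=7, p(6)=11, p(7)=15, p(8)=22, p(9)=30, p(10)=42, p(11)=56, p(12)=77, p(13)=101, p(14)=135, p(15)=176, p(16)=231, p(17)=297, p(18)=385, p(19)=490, p(20)=627, p(21)=792, p(22)=1002, p(23)=1255, p(24)=1575, p(25)=1958, p(26)=2436, p(27)=3010, p(28)=3718, p(29)=4565, p(30)=5604, p(31)=6842, p(32)=8349, p(33)=10143, p(34)=12310, p(35)=14883, p(36)=17977, p(37)=21637, p(38)=26015, p(39)=31185, p(40)=37338, p(41)=44583, p(42)=53174, p(43)=63261, p(44)=75175, p(45)=89134, p(46)=105558, p(47)=124754, p(48)=147273, p(49)=173525, p(50)=204226, p(51)=239943, p(52)=281589, p(53)=329931, p(54)=386155, p(55)=451276, p(56)=526823, p(57)=614154, p(58)=715220, p(59)=831820, p(60)=966467, p(61)=1121505, p(62)=1300156, p(63)=1505499, p(64)=1741630, p(65)=2012558, p(66)=2323520, p(67)=2679689, p(68)=3087735, p(69)=3554345, p(70)=4087968, p(71)=4697205, p(72)=5392783, p(73)=6185689, p(74)=7089500, p(75)=8118264, p(76)=9289091, p(77)=10619863, p(78)=12132164, p(79)=13848650, p(80)=15796476, p(81)=18004327, p(82)=20506255, p(83)=23338469, p(84)=26543660, p(85)=30167357, p(86)=34262962, p(87)=38887673, p(88)=44108109, p(89)=49995925, p(90)=56634173, p(91)=64112359, p(92)=72533807, p(93)=82010177, p(94)=92669720, p(95)=104651419, p(96)=118114304, p(97)=133230930, p(98)=150198136, p(99)=169229875, p(100)=190569292, p(101)=214481126, p(102)=241265379, p(103)=271248950, p(104)=304801365, p(105)=342325709, p(106)=384276336, p(107)=431149389, p(108)=483502844, p(109)=541946240, p(110)=607163746, p(111)=679903203, p(112)=761002156, p(113)=851376628, p(114)=952050665, p(115)=1064144451, p(116)=1188908248, p(117)=1327710076, p(118)=1482074143, p(119)=1653668665, p(120)=1844349560, p(121)=2056148051, p(122)=2291320912, p(123)=2552338241, p(124)=2841940500, p(125)=3163127352, p(126)=3519222692, p(127)=3913864295, p(128)=4351078600, p(129)=4835271870, p(130)=5371315400, p(131)=5964539504, p(132)=6620830889, p(133)=7346629512, p(134)=8149040695, p(135)=9035836076, p(136)=10015581680, p(137)=11097645016, p(138)=12292341831, p(139)=13610949895, p(140)=15065878135, p(141)=16670689208, p(142)=18440293320, p(143)=20390982757, p(144)=22540654445, p(145)=24908858009.
Final step: p(146) = p(145) + p(144) - p(141) - p(139) + p(134) + p(131) - p(124) - p(120) + p(111) + p(106) - p(95) - p(89) + p(76) + p(69) - p(54) - p(46) + p(29) + p(20) - p(1)
= 24908858009 + 22540654445 - 16670689208 - 13610949895 + 8149040695 + 5964539504 - 2841940500 - 1844349560 + 679903203 + 384276336 - 104651419 - 49995925 + 9289091 + 3554345 - 386155 - 105558 + 4565 + 627 - 1
= 27517052599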